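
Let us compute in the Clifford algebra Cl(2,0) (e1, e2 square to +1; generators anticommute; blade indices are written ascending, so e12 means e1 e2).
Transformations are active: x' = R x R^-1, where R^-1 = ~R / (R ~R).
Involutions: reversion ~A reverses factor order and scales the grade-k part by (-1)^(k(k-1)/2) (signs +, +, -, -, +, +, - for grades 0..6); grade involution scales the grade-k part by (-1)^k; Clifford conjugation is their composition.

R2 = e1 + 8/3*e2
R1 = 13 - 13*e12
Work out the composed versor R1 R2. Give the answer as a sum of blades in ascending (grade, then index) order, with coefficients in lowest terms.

Distribute over the terms of R1 (each basis-blade product reordered to ascending indices, repeated generators contracted through their squares):
(13) R2 = 13*e1 + 104/3*e2
(-13*e12) R2 = -104/3*e1 + 13*e2
Summing the partial products and collecting blades:
Answer: -65/3*e1 + 143/3*e2


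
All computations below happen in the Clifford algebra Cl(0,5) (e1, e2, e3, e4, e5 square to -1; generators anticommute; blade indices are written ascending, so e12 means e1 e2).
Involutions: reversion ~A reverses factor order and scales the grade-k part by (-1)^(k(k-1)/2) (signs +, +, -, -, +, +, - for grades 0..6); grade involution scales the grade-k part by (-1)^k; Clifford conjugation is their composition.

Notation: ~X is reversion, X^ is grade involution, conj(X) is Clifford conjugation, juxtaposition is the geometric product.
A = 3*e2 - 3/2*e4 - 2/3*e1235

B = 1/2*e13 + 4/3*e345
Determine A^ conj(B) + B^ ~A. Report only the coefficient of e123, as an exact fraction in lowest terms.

first term: 1/3*e25 + 2*e35 - 3/2*e123 - 8/9*e124 - 3/4*e134 - 4*e2345
second term: -1/3*e25 + 2*e35 - 3/2*e123 + 8/9*e124 - 3/4*e134 + 4*e2345
Answer: -3


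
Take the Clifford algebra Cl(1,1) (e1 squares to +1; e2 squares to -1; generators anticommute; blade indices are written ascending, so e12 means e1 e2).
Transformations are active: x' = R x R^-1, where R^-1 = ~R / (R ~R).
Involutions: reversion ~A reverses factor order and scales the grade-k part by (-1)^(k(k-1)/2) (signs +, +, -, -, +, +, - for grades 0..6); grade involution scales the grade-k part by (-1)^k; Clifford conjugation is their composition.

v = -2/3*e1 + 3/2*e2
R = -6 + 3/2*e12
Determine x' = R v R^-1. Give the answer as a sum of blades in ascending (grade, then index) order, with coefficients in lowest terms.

~R = -6 - 3/2*e12, and R ~R = 135/4, so R^-1 = ~R / (135/4).
R v = 7/4*e1 - 8*e2
Answer: 2/45*e1 + 121/90*e2


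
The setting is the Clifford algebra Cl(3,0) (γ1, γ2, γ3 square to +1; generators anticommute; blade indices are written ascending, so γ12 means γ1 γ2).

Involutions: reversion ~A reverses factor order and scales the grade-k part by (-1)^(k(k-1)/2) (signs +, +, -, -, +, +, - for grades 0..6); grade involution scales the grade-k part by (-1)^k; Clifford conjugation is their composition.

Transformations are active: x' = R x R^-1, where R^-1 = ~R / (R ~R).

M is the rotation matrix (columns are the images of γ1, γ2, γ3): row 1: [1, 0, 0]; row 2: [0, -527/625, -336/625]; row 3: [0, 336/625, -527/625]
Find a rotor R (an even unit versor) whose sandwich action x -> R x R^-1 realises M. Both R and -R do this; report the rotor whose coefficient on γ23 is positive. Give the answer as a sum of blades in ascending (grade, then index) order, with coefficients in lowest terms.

Method: write R = a + b12*γ12 + b13*γ13 + b23*γ23 with a^2 + b12^2 + b13^2 + b23^2 = 1 (so R^-1 = ~R). Expanding the columns R e_j ~R gives tr M = 4a^2 - 1 and, from the antisymmetric part, M21 - M12 = -4a*b12, M13 - M31 = 4a*b13, M32 - M23 = -4a*b23.
Here tr M = -429/625, so a^2 = (1 + tr M)/4 = 49/625 and a = ±7/25. Taking a = 7/25: M21 - M12 = 0, M13 - M31 = 0, M32 - M23 = 672/625, giving b12 = 0, b13 = 0, b23 = -24/25, i.e. R = 7/25 - 24/25*γ23.
Its γ23 coefficient is negative, so report the other preimage -R.
Answer: -7/25 + 24/25*γ23. Why the constraint matters: R and -R act identically through the sandwich — M has trace -429/625 either way — so only the sign condition on γ23 picks one of the two preimages.


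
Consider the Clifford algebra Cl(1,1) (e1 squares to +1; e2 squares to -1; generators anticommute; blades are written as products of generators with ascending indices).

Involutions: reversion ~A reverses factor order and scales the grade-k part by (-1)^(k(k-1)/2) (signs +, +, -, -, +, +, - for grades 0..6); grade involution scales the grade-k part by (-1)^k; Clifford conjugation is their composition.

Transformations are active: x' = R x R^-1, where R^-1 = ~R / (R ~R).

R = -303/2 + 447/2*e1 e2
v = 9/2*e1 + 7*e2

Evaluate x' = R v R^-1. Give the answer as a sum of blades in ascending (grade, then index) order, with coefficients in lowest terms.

~R = -303/2 - 447/2*e1 e2, and R ~R = -27000, so R^-1 = ~R / (-27000).
R v = -8985/4*e1 - 8265/4*e2
Answer: -71299/2400*e1 - 72451/2400*e2


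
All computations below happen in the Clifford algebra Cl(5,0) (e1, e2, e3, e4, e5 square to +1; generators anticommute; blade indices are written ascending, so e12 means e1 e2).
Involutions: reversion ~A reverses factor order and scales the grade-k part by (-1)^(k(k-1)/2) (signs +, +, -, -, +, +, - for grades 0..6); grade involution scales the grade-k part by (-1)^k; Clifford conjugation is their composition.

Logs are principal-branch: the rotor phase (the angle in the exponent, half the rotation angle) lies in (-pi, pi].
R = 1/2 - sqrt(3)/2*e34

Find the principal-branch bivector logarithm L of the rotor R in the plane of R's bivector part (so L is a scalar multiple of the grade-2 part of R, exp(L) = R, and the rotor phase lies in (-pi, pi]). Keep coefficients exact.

The scalar part of R is 1/2, which fixes the principal-branch rotor phase; the unit plane is then the bivector part divided by the sine of that phase, and L is that plane scaled by the phase.
Concretely: cos(phase) = 1/2 gives phase = ±pi/3, and since phase/sin(phase) is even the sign is immaterial: L = (phase/sin(phase)) * <R>_2 = (2*sqrt(3)*pi/9) * <R>_2.
Answer: -pi/3*e34


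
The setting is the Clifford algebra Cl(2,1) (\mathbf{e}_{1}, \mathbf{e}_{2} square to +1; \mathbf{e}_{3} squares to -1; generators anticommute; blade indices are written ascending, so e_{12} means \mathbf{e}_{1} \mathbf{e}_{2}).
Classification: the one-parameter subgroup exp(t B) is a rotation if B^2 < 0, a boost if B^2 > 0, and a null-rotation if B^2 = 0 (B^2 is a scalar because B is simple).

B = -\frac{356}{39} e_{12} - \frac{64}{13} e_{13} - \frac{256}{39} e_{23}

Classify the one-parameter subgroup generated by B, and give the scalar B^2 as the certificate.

B^2 term by term: the squares give (-\frac{356}{39})^2*(e_{12})^2 + (-\frac{64}{13})^2*(e_{13})^2 + (-\frac{256}{39})^2*(e_{23})^2 = \frac{126736}{1521}*(-1) + \frac{4096}{169}*(+1) + \frac{65536}{1521}*(+1) = -16 (each basis 2-blade squares to minus the product of its generators' squares); cross terms between blades sharing an index anticommute and cancel. So B^2 = -16.
Answer: rotation, certificate B^2 = -16. Key observation: B^2 = -16 is a conjugation invariant, so its sign decides the class regardless of the surface form of B.


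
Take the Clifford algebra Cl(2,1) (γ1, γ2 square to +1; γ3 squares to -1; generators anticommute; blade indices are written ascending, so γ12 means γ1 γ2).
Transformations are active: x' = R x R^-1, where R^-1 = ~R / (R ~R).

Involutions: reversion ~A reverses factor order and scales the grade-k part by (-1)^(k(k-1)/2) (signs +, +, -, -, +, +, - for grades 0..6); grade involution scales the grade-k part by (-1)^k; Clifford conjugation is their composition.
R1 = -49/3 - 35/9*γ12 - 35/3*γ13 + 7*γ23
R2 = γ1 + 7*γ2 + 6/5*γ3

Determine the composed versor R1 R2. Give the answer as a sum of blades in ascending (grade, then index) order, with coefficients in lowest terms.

Distribute over the terms of R2 (each basis-blade product reordered to ascending indices, repeated generators contracted through their squares):
R1 (γ1) = -49/3*γ1 + 35/9*γ2 + 35/3*γ3 + 7*γ123
R1 (7*γ2) = -245/9*γ1 - 343/3*γ2 - 49*γ3 + 245/3*γ123
R1 (6/5*γ3) = 14*γ1 - 42/5*γ2 - 98/5*γ3 - 14/3*γ123
Summing the partial products and collecting blades:
Answer: -266/9*γ1 - 5348/45*γ2 - 854/15*γ3 + 84*γ123


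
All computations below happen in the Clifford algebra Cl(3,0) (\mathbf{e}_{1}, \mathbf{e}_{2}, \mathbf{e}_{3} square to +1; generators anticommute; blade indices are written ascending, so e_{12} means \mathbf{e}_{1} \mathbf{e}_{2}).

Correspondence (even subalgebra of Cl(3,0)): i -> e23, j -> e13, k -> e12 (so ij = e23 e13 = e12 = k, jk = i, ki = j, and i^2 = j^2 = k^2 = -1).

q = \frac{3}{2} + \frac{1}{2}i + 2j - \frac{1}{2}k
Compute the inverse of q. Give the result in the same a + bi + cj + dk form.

In blades: q = \frac{3}{2} - \frac{1}{2} e_{12} + 2 e_{13} + \frac{1}{2} e_{23}.
With qbar = \frac{3}{2} + \frac{1}{2} e_{12} - 2 e_{13} - \frac{1}{2} e_{23} (scalar fixed, mapped units negated), q qbar = \frac{27}{4} (the sum of squared coefficients), so q^-1 = qbar / (\frac{27}{4}) = \frac{2}{9} + \frac{2}{27} e_{12} - \frac{8}{27} e_{13} - \frac{2}{27} e_{23}; translating back:
Answer: \frac{2}{9} - \frac{2}{27}i - \frac{8}{27}j + \frac{2}{27}k


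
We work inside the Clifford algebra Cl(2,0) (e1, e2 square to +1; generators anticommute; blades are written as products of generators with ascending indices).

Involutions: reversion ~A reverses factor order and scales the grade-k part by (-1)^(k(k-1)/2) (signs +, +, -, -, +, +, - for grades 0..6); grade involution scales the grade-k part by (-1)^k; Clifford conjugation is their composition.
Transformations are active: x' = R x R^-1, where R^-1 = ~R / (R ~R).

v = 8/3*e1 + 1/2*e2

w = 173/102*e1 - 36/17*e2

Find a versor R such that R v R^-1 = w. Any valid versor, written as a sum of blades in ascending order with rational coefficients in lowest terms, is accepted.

R = v + w = 445/102*e1 - 55/34*e2 works: the equal norms (265/36) guarantee its sandwich swaps v into w.
Answer: 445/102*e1 - 55/34*e2


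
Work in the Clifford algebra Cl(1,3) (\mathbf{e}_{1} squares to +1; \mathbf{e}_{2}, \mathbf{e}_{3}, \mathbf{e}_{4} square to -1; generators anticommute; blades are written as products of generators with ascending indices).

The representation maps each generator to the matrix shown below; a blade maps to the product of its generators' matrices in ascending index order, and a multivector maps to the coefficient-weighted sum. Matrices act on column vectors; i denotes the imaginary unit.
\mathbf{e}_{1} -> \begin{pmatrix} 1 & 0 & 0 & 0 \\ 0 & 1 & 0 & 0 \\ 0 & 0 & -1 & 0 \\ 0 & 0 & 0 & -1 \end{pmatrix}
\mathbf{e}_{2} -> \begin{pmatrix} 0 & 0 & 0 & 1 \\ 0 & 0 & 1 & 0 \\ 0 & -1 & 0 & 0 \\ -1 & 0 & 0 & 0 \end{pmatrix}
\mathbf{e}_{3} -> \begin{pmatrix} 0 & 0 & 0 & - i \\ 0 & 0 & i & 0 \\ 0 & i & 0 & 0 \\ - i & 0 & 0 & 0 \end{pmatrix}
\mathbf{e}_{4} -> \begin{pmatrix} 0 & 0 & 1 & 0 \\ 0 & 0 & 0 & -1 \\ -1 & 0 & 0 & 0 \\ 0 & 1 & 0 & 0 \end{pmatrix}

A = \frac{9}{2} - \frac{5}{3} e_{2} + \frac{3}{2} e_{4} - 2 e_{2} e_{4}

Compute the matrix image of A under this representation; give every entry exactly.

Bivector images (products of the table entries): rho(e_{2} e_{4}) = rho(\mathbf{e}_{2})rho(\mathbf{e}_{4}) = \begin{pmatrix} 0 & 1 & 0 & 0 \\ -1 & 0 & 0 & 0 \\ 0 & 0 & 0 & 1 \\ 0 & 0 & -1 & 0 \end{pmatrix}.
M = (\frac{9}{2})*1 + (-\frac{5}{3})*rho(e_{2}) + (\frac{3}{2})*rho(e_{4}) + (-2)*rho(e_{2} e_{4}), summed entrywise (1 is the identity matrix):
Answer: \begin{pmatrix} \frac{9}{2} & -2 & \frac{3}{2} & - \frac{5}{3} \\ 2 & \frac{9}{2} & - \frac{5}{3} & - \frac{3}{2} \\ - \frac{3}{2} & \frac{5}{3} & \frac{9}{2} & -2 \\ \frac{5}{3} & \frac{3}{2} & 2 & \frac{9}{2} \end{pmatrix}


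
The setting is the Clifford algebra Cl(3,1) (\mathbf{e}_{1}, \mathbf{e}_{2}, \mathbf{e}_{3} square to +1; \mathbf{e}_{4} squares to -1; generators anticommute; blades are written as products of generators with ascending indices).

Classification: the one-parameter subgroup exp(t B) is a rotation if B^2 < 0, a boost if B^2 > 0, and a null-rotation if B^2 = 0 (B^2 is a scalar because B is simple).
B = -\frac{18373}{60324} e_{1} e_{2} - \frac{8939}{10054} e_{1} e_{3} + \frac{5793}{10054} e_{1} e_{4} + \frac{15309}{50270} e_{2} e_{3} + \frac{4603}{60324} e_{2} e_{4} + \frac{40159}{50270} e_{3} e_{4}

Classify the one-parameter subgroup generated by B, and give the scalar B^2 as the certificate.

B^2 term by term: the squares give (-\frac{18373}{60324})^2*(e_{1} e_{2})^2 + (-\frac{8939}{10054})^2*(e_{1} e_{3})^2 + (\frac{5793}{10054})^2*(e_{1} e_{4})^2 + (\frac{15309}{50270})^2*(e_{2} e_{3})^2 + (\frac{4603}{60324})^2*(e_{2} e_{4})^2 + (\frac{40159}{50270})^2*(e_{3} e_{4})^2 = \frac{337567129}{3638984976}*(-1) + \frac{79905721}{101082916}*(-1) + \frac{33558849}{101082916}*(+1) + \frac{234365481}{2527072900}*(-1) + \frac{21187609}{3638984976}*(+1) + \frac{1612745281}{2527072900}*(+1) = 0 (each basis 2-blade squares to minus the product of its generators' squares); cross terms between blades sharing an index anticommute and cancel; the commuting (index-disjoint) pairs give grade-4 terms 2*c*c'*(blade product), which cancel blade by blade — e_{1} e_{2} e_{3} e_{4}: -\frac{737841307}{1516243740} + \frac{41146217}{303248748} + \frac{88685037}{252707290} = 0 — confirming B is simple. So B^2 = 0.
Answer: null-rotation, certificate B^2 = 0. One invariant decides it: the square 0 survives every conjugation, and its sign is exactly the classification.


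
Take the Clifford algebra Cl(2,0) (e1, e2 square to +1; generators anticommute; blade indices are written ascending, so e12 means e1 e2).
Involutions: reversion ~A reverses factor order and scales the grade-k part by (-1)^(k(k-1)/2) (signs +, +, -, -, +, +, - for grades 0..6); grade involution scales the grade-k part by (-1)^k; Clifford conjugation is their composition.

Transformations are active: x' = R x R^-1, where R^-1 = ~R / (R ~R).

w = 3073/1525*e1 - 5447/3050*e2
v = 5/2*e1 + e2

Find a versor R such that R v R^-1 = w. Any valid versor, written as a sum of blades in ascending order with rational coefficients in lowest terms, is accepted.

Here q(v) = q(w) = 29/4; the classical choice R = v + w = 13771/3050*e1 - 2397/3050*e2 then realises v -> w under the sandwich.
Answer: 13771/3050*e1 - 2397/3050*e2


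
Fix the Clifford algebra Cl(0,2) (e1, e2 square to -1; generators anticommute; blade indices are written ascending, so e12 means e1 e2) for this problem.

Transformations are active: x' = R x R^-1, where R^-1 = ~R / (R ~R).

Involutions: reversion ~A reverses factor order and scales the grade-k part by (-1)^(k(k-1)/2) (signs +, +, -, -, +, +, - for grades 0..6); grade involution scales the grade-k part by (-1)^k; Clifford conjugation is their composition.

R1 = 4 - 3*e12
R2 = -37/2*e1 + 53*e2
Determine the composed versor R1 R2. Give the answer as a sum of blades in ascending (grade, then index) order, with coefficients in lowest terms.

Distribute over the terms of R1 (each basis-blade product reordered to ascending indices, repeated generators contracted through their squares):
(4) R2 = -74*e1 + 212*e2
(-3*e12) R2 = 159*e1 + 111/2*e2
Summing the partial products and collecting blades:
Answer: 85*e1 + 535/2*e2


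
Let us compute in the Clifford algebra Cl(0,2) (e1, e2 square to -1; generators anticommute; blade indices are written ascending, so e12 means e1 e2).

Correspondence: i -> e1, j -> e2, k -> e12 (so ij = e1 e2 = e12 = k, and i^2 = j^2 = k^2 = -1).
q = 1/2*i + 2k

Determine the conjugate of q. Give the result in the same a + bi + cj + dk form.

In blades: q = 1/2*e1 + 2*e12.
Conjugation here is Clifford conjugation: the scalar is fixed and the grade-1 and grade-2 blades all flip sign, giving -1/2*e1 - 2*e12; translating back:
Answer: -1/2*i - 2k


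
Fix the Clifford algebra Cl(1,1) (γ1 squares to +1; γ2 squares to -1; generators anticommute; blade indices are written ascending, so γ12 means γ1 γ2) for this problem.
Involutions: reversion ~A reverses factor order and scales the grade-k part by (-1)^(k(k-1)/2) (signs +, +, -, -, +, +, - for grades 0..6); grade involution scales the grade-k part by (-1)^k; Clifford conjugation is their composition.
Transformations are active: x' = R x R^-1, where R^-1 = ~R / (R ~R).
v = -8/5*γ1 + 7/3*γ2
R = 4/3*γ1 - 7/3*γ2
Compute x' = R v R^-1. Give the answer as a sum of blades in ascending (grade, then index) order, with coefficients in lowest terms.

~R = 4/3*γ1 - 7/3*γ2, and R ~R = -11/3, so R^-1 = ~R / (-11/3).
R v = 149/45 - 28/45*γ12
Answer: -80/99*γ1 + 931/495*γ2


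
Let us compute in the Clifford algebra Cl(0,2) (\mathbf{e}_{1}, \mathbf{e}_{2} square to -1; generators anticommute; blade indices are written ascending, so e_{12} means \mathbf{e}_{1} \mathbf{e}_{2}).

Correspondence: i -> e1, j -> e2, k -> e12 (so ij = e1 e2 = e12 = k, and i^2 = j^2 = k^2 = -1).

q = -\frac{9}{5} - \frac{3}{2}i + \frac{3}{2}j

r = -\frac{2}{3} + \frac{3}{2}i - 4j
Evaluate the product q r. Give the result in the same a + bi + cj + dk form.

In blades: q = -\frac{9}{5} - \frac{3}{2} e_{1} + \frac{3}{2} e_{2}, r = -\frac{2}{3} + \frac{3}{2} e_{1} - 4 e_{2}.
Distribute q over r term by term (generator squares from the signature, products reordered to ascending indices): (-\frac{9}{5})*r = \frac{6}{5} - \frac{27}{10} e_{1} + \frac{36}{5} e_{2}; (-\frac{3}{2} e_{1})*r = \frac{9}{4} + e_{1} + 6 e_{12}; (\frac{3}{2} e_{2})*r = 6 - e_{2} - \frac{9}{4} e_{12}.
Sum: \frac{189}{20} - \frac{17}{10} e_{1} + \frac{31}{5} e_{2} + \frac{15}{4} e_{12}; translating back through the correspondence:
Answer: \frac{189}{20} - \frac{17}{10}i + \frac{31}{5}j + \frac{15}{4}k


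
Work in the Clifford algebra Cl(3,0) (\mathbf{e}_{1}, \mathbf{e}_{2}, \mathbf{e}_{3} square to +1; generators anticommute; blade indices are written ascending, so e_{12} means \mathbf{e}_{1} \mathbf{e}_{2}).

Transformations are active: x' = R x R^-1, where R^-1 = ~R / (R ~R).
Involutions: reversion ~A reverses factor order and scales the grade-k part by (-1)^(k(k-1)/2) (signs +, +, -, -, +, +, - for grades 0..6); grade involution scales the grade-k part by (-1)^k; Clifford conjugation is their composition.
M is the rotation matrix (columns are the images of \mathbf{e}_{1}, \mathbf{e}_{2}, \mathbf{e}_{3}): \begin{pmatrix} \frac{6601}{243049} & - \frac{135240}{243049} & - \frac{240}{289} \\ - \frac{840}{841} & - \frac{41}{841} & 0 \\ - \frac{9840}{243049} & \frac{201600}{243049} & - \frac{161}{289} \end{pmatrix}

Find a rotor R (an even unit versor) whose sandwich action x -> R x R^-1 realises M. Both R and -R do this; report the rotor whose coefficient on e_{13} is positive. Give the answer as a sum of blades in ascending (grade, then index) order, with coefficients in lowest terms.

Method: write R = a + b12*e_{12} + b13*e_{13} + b23*e_{23} with a^2 + b12^2 + b13^2 + b23^2 = 1 (so R^-1 = ~R). Expanding the columns R e_j ~R gives tr M = 4a^2 - 1 and, from the antisymmetric part, M21 - M12 = -4a*b12, M13 - M31 = 4a*b13, M32 - M23 = -4a*b23.
Here tr M = -\frac{140649}{243049}, so a^2 = (1 + tr M)/4 = \frac{25600}{243049} and a = ±\frac{160}{493}. Taking a = \frac{160}{493}: M21 - M12 = -\frac{107520}{243049}, M13 - M31 = -\frac{192000}{243049}, M32 - M23 = \frac{201600}{243049}, giving b12 = \frac{168}{493}, b13 = -\frac{300}{493}, b23 = -\frac{315}{493}, i.e. R = \frac{160}{493} + \frac{168}{493} e_{12} - \frac{300}{493} e_{13} - \frac{315}{493} e_{23}.
Its e_{13} coefficient is negative, so report the other preimage -R.
Answer: -\frac{160}{493} - \frac{168}{493} e_{12} + \frac{300}{493} e_{13} + \frac{315}{493} e_{23}. Why the constraint matters: R and -R act identically through the sandwich — M has trace -\frac{140649}{243049} either way — so only the sign condition on e_{13} picks one of the two preimages.


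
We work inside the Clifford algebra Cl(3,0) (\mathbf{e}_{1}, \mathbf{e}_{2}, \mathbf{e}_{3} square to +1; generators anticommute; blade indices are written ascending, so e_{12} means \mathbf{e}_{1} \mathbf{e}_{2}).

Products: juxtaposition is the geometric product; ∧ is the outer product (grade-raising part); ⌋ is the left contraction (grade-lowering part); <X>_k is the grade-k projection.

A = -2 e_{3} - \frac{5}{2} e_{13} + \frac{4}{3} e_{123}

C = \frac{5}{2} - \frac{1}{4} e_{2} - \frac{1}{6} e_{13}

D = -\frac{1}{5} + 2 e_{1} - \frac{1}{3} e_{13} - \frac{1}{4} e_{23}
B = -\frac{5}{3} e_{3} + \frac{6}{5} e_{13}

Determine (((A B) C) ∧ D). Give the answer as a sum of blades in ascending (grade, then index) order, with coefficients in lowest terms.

step 1: \frac{19}{3} + \frac{197}{30} e_{1} + \frac{8}{5} e_{2} - \frac{20}{9} e_{12}
step 2: \frac{463}{30} + \frac{611}{36} e_{1} + \frac{29}{12} e_{2} - \frac{197}{180} e_{3} - \frac{2591}{360} e_{12} - \frac{19}{18} e_{13} - \frac{10}{27} e_{23} + \frac{4}{15} e_{123}
step 3: -\frac{463}{150} + \frac{989}{36} e_{1} - \frac{29}{60} e_{2} + \frac{197}{900} e_{3} - \frac{6109}{1800} e_{12} - \frac{247}{90} e_{13} - \frac{4087}{1080} e_{23} - \frac{45701}{10800} e_{123}
Answer: -\frac{463}{150} + \frac{989}{36} e_{1} - \frac{29}{60} e_{2} + \frac{197}{900} e_{3} - \frac{6109}{1800} e_{12} - \frac{247}{90} e_{13} - \frac{4087}{1080} e_{23} - \frac{45701}{10800} e_{123}


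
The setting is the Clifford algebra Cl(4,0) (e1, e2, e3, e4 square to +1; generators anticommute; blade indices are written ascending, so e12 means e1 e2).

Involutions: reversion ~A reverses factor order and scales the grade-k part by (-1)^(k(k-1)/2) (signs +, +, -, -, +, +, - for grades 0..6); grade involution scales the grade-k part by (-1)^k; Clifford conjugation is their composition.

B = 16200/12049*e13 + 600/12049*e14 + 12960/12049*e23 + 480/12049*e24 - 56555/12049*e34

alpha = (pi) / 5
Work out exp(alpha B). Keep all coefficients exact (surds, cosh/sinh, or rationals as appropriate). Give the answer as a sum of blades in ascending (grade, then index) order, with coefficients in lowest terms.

B^2 term by term: the squares give (16200/12049)^2*(e13)^2 + (600/12049)^2*(e14)^2 + (12960/12049)^2*(e23)^2 + (480/12049)^2*(e24)^2 + (-56555/12049)^2*(e34)^2 = 262440000/145178401*(-1) + 360000/145178401*(-1) + 167961600/145178401*(-1) + 230400/145178401*(-1) + 3198468025/145178401*(-1) = -25 (each basis 2-blade squares to minus the product of its generators' squares); cross terms between blades sharing an index anticommute and cancel; the commuting (index-disjoint) pairs give grade-4 terms 2*c*c'*(blade product), which cancel blade by blade — e1234: -15552000/145178401 + 15552000/145178401 = 0 — confirming B is simple. So B^2 = -25.
B^2 = -25 — B^2 < 0, so the exponential closes trigonometrically: l = 5, alpha*l = pi, so exp(alpha B) = cos(pi) + (sin(pi)/5)*B = -1 + (0)*B.
Answer: -1


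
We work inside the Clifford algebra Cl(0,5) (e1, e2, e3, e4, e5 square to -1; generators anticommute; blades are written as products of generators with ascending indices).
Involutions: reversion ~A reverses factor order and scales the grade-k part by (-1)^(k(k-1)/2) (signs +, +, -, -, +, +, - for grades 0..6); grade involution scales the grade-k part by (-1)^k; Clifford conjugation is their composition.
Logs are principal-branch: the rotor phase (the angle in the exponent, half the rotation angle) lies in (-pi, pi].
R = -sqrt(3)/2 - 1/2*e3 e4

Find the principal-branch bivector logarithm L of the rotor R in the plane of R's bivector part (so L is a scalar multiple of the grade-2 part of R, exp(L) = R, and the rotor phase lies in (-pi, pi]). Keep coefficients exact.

The scalar part of R is -sqrt(3)/2, so the principal-branch rotor phase is pinned; divide the bivector part by its sine to get the unit plane — L is the phase times that plane.
Concretely: cos(phase) = -sqrt(3)/2 gives phase = ±5*pi/6, and since phase/sin(phase) is even the sign is immaterial: L = (phase/sin(phase)) * <R>_2 = (5*pi/3) * <R>_2.
Answer: -5*pi/6*e3 e4


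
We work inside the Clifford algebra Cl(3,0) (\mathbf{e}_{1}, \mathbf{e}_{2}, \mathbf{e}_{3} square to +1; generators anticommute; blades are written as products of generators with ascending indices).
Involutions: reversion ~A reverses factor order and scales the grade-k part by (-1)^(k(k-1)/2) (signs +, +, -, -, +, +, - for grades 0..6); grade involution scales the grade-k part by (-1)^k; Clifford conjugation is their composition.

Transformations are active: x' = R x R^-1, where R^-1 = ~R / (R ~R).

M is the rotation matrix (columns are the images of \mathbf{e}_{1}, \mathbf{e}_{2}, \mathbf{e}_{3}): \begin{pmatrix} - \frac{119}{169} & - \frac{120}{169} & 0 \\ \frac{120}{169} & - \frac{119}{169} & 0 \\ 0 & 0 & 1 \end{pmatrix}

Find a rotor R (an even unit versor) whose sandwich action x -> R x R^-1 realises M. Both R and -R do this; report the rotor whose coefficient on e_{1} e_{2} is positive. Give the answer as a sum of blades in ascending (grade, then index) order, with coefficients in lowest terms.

Method: write R = a + b12*e_{1} e_{2} + b13*e_{1} e_{3} + b23*e_{2} e_{3} with a^2 + b12^2 + b13^2 + b23^2 = 1 (so R^-1 = ~R). Expanding the columns R e_j ~R gives tr M = 4a^2 - 1 and, from the antisymmetric part, M21 - M12 = -4a*b12, M13 - M31 = 4a*b13, M32 - M23 = -4a*b23.
Here tr M = -\frac{69}{169}, so a^2 = (1 + tr M)/4 = \frac{25}{169} and a = ±\frac{5}{13}. Taking a = \frac{5}{13}: M21 - M12 = \frac{240}{169}, M13 - M31 = 0, M32 - M23 = 0, giving b12 = -\frac{12}{13}, b13 = 0, b23 = 0, i.e. R = \frac{5}{13} - \frac{12}{13} e_{1} e_{2}.
Its e_{1} e_{2} coefficient is negative, so report the other preimage -R.
Answer: -\frac{5}{13} + \frac{12}{13} e_{1} e_{2}. Sheet selection: the two-to-one cover makes ±R indistinguishable at the matrix level (trace -\frac{69}{169}), so uniqueness comes from the required sign on e_{1} e_{2}.


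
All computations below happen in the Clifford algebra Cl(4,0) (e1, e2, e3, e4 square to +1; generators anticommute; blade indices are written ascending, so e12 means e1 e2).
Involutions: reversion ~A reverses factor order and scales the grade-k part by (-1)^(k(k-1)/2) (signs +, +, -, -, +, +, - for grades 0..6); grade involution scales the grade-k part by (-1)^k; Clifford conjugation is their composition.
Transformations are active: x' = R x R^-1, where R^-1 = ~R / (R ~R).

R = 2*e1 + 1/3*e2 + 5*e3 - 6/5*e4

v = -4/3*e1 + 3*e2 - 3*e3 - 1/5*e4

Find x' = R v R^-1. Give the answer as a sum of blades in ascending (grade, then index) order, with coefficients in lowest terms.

~R = 2*e1 + 1/3*e2 + 5*e3 - 6/5*e4, and R ~R = 6874/225, so R^-1 = ~R / (6874/225).
R v = -1232/75 + 58/9*e12 + 2/3*e13 - 2*e14 - 16*e23 + 53/15*e24 - 23/5*e34
Answer: -1204/1473*e1 - 1649/491*e2 - 1167/491*e3 + 3659/2455*e4


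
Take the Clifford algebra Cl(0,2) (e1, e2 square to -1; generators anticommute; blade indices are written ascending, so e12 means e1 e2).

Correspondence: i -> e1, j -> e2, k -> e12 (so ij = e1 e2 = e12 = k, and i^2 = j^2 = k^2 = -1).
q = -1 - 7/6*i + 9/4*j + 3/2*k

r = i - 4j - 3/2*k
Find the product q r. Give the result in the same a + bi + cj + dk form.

In blades: q = -1 - 7/6*e1 + 9/4*e2 + 3/2*e12, r = e1 - 4*e2 - 3/2*e12.
Distribute q over r term by term (generator squares from the signature, products reordered to ascending indices): (-1)*r = -e1 + 4*e2 + 3/2*e12; (-7/6*e1)*r = 7/6 - 7/4*e2 + 14/3*e12; (9/4*e2)*r = 9 - 27/8*e1 - 9/4*e12; (3/2*e12)*r = 9/4 + 6*e1 + 3/2*e2.
Sum: 149/12 + 13/8*e1 + 15/4*e2 + 47/12*e12; translating back through the correspondence:
Answer: 149/12 + 13/8*i + 15/4*j + 47/12*k


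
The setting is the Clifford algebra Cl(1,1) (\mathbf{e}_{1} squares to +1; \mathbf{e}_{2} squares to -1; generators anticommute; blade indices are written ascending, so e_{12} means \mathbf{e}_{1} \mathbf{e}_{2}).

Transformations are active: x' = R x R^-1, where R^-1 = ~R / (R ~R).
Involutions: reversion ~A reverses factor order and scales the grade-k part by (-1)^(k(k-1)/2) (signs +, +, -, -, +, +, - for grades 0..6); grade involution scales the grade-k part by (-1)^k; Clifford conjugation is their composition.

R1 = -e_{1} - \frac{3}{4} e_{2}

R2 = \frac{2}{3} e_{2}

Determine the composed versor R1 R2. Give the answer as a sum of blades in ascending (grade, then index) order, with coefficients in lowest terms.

Distribute over the terms of R2 (each basis-blade product reordered to ascending indices, repeated generators contracted through their squares):
R1 (\frac{2}{3} e_{2}) = \frac{1}{2} - \frac{2}{3} e_{12}
Answer: \frac{1}{2} - \frac{2}{3} e_{12}


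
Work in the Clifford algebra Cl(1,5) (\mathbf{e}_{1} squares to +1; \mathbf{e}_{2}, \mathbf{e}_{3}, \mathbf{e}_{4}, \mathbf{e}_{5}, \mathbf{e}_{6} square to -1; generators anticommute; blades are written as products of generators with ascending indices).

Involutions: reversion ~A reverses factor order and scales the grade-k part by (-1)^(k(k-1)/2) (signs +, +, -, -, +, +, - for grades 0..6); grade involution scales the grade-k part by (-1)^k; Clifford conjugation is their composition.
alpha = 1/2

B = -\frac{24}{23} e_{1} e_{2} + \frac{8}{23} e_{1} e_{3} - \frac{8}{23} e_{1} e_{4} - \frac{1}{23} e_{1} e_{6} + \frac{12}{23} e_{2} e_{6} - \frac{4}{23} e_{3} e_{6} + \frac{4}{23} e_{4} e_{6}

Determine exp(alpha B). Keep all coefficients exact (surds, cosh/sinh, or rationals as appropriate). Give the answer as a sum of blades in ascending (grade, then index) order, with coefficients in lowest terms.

B^2 term by term: the squares give (-\frac{24}{23})^2*(e_{1} e_{2})^2 + (\frac{8}{23})^2*(e_{1} e_{3})^2 + (-\frac{8}{23})^2*(e_{1} e_{4})^2 + (-\frac{1}{23})^2*(e_{1} e_{6})^2 + (\frac{12}{23})^2*(e_{2} e_{6})^2 + (-\frac{4}{23})^2*(e_{3} e_{6})^2 + (\frac{4}{23})^2*(e_{4} e_{6})^2 = \frac{576}{529}*(+1) + \frac{64}{529}*(+1) + \frac{64}{529}*(+1) + \frac{1}{529}*(+1) + \frac{144}{529}*(-1) + \frac{16}{529}*(-1) + \frac{16}{529}*(-1) = 1 (each basis 2-blade squares to minus the product of its generators' squares); cross terms between blades sharing an index anticommute and cancel; the commuting (index-disjoint) pairs give grade-4 terms 2*c*c'*(blade product), which cancel blade by blade — e_{1} e_{2} e_{3} e_{6}: \frac{192}{529} - \frac{192}{529} = 0; e_{1} e_{2} e_{4} e_{6}: -\frac{192}{529} + \frac{192}{529} = 0; e_{1} e_{3} e_{4} e_{6}: \frac{64}{529} - \frac{64}{529} = 0 — confirming B is simple. So B^2 = 1.
B^2 = 1 — the positive square puts this in the hyperbolic regime; l = 1, alpha*l = \frac{1}{2}, so exp(alpha B) = cosh(\frac{1}{2}) + (sinh(\frac{1}{2})/1)*B = \cosh{\left(\frac{1}{2} \right)} + (\sinh{\left(\frac{1}{2} \right)})*B.
Answer: \cosh{\left(\frac{1}{2} \right)} - \frac{24 \sinh{\left(\frac{1}{2} \right)}}{23} e_{1} e_{2} + \frac{8 \sinh{\left(\frac{1}{2} \right)}}{23} e_{1} e_{3} - \frac{8 \sinh{\left(\frac{1}{2} \right)}}{23} e_{1} e_{4} - \frac{\sinh{\left(\frac{1}{2} \right)}}{23} e_{1} e_{6} + \frac{12 \sinh{\left(\frac{1}{2} \right)}}{23} e_{2} e_{6} - \frac{4 \sinh{\left(\frac{1}{2} \right)}}{23} e_{3} e_{6} + \frac{4 \sinh{\left(\frac{1}{2} \right)}}{23} e_{4} e_{6}


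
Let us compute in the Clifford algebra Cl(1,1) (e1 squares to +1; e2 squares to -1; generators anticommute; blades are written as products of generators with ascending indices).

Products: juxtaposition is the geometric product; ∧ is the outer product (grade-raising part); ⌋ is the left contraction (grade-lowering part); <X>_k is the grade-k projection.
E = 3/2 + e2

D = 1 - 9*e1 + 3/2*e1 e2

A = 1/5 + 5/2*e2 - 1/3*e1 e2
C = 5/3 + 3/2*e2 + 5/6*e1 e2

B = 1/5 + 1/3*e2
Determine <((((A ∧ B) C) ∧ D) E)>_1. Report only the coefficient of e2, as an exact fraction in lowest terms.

step 1: 1/25 + 17/30*e2 - 1/15*e1 e2
step 2: -151/180 + 103/180*e1 + 226/225*e2 - 7/90*e1 e2
step 3: -151/180 + 731/90*e1 + 226/225*e2 + 13867/1800*e1 e2
step 4: -4073/1800 + 8063/1800*e1 + 601/900*e2 + 70841/3600*e1 e2
step 5: 8063/1800*e1 + 601/900*e2
Answer: 601/900


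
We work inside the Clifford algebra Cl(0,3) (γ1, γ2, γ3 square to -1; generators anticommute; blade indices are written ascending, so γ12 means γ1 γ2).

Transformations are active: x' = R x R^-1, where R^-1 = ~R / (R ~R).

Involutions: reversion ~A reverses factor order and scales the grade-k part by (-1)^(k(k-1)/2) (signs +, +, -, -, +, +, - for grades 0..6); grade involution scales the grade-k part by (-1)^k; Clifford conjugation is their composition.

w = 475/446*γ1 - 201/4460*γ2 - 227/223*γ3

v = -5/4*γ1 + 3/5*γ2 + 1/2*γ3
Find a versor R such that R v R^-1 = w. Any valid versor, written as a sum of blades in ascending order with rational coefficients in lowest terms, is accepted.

R = v + w = -165/892*γ1 + 495/892*γ2 - 231/446*γ3 works: the equal norms (-869/400) guarantee its sandwich swaps v into w.
Answer: -165/892*γ1 + 495/892*γ2 - 231/446*γ3


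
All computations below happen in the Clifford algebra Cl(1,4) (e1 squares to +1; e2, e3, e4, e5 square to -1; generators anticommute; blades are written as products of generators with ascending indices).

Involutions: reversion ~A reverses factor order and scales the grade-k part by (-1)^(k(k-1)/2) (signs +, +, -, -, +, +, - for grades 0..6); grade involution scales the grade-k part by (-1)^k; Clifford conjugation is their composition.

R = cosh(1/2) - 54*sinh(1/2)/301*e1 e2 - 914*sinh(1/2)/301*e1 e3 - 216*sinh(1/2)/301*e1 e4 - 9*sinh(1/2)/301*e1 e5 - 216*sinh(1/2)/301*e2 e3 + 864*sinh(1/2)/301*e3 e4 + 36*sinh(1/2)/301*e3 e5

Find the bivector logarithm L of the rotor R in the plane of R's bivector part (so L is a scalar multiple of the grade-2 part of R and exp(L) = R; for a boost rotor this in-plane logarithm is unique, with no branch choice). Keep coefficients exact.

The scalar part of R is cosh(1/2), so cosh pins the rapidity up to sign — the sign comes from the bivector part; dividing that part by sinh of the rapidity yields the plane, and the in-plane L = rapidity * plane is unique because the two sign choices cancel.
Concretely: cosh(rapidity) = cosh(1/2) gives rapidity = ±1/2, and since rapidity/sinh(rapidity) is even the sign is immaterial: L = (rapidity/sinh(rapidity)) * <R>_2 = (1/(2*sinh(1/2))) * <R>_2.
Answer: -27/301*e1 e2 - 457/301*e1 e3 - 108/301*e1 e4 - 9/602*e1 e5 - 108/301*e2 e3 + 432/301*e3 e4 + 18/301*e3 e5


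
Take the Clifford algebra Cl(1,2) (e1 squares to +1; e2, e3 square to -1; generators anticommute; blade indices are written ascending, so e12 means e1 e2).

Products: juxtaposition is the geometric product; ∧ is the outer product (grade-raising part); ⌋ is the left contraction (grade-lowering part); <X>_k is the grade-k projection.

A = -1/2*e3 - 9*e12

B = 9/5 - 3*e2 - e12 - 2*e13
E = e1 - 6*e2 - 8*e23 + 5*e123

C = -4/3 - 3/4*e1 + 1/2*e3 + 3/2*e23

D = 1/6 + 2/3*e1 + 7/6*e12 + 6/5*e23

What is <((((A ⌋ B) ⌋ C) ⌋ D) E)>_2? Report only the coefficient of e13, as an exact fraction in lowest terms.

step 1: 9 + e1
step 2: -51/4 - 27/4*e1 + 9/2*e3 + 27/2*e23
step 3: -913/40 - 17/2*e1 - 99/40*e2 - 119/8*e12 - 153/10*e23
step 4: -583/4 - 1423/40*e1 + 6073/40*e2 - 19/8*e3 + 2139/40*e12 - 1051/8*e13 + 1401/10*e23 - 2457/40*e123
step 5: 2139/40*e12 - 1051/8*e13 + 1401/10*e23
Answer: -1051/8


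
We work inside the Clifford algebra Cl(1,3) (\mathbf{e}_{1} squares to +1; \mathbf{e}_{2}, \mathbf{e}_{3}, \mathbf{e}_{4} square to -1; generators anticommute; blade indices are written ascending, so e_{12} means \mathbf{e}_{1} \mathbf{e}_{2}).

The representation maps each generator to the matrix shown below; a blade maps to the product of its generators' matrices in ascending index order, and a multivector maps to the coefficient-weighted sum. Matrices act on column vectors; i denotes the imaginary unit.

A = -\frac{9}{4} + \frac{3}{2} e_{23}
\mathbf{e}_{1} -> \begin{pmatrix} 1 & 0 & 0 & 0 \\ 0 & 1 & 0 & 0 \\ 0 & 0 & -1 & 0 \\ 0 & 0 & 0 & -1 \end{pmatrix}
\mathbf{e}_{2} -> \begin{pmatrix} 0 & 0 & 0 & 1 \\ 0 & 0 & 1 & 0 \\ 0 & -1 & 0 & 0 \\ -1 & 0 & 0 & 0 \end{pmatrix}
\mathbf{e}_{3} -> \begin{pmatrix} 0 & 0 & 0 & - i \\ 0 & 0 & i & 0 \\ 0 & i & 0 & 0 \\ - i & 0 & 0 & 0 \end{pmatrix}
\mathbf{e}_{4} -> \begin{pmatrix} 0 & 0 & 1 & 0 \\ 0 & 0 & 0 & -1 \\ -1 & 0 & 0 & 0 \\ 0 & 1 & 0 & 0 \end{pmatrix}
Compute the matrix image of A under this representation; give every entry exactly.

Bivector images (products of the table entries): rho(e_{23}) = rho(\mathbf{e}_{2})rho(\mathbf{e}_{3}) = \begin{pmatrix} - i & 0 & 0 & 0 \\ 0 & i & 0 & 0 \\ 0 & 0 & - i & 0 \\ 0 & 0 & 0 & i \end{pmatrix}.
M = (-\frac{9}{4})*1 + (\frac{3}{2})*rho(e_{23}), summed entrywise (1 is the identity matrix):
Answer: \begin{pmatrix} - \frac{9}{4} - \frac{3 i}{2} & 0 & 0 & 0 \\ 0 & - \frac{9}{4} + \frac{3 i}{2} & 0 & 0 \\ 0 & 0 & - \frac{9}{4} - \frac{3 i}{2} & 0 \\ 0 & 0 & 0 & - \frac{9}{4} + \frac{3 i}{2} \end{pmatrix}


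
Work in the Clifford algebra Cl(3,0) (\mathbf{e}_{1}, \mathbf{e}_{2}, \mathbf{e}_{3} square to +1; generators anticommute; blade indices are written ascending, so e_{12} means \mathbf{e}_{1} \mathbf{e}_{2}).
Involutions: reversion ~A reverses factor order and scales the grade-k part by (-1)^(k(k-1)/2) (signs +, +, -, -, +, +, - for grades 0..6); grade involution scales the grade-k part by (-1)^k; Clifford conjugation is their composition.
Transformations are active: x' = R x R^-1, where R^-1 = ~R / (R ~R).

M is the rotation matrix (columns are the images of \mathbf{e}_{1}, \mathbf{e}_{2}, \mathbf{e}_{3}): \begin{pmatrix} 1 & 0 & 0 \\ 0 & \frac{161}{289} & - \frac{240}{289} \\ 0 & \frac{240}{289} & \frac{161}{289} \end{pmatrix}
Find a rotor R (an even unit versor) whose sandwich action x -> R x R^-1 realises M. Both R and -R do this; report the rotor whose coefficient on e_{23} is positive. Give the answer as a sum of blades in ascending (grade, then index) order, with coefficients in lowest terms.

Method: write R = a + b12*e_{12} + b13*e_{13} + b23*e_{23} with a^2 + b12^2 + b13^2 + b23^2 = 1 (so R^-1 = ~R). Expanding the columns R e_j ~R gives tr M = 4a^2 - 1 and, from the antisymmetric part, M21 - M12 = -4a*b12, M13 - M31 = 4a*b13, M32 - M23 = -4a*b23.
Here tr M = \frac{611}{289}, so a^2 = (1 + tr M)/4 = \frac{225}{289} and a = ±\frac{15}{17}. Taking a = \frac{15}{17}: M21 - M12 = 0, M13 - M31 = 0, M32 - M23 = \frac{480}{289}, giving b12 = 0, b13 = 0, b23 = -\frac{8}{17}, i.e. R = \frac{15}{17} - \frac{8}{17} e_{23}.
Its e_{23} coefficient is negative, so report the other preimage -R.
Answer: -\frac{15}{17} + \frac{8}{17} e_{23}. Note: both R and -R realise this M (trace \frac{611}{289}); the covering map identifies them, and the e_{23}-coefficient sign is the tie-breaker.


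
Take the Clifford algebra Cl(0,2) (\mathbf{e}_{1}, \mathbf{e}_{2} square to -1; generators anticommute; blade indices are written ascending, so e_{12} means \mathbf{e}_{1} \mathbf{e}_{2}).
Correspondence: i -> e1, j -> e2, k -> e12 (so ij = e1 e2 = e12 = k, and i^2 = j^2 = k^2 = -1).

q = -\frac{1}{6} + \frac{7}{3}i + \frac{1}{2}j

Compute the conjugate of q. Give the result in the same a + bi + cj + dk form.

In blades: q = -\frac{1}{6} + \frac{7}{3} e_{1} + \frac{1}{2} e_{2}.
Conjugation here is Clifford conjugation: the scalar is fixed and the grade-1 and grade-2 blades all flip sign, giving -\frac{1}{6} - \frac{7}{3} e_{1} - \frac{1}{2} e_{2}; translating back:
Answer: -\frac{1}{6} - \frac{7}{3}i - \frac{1}{2}j


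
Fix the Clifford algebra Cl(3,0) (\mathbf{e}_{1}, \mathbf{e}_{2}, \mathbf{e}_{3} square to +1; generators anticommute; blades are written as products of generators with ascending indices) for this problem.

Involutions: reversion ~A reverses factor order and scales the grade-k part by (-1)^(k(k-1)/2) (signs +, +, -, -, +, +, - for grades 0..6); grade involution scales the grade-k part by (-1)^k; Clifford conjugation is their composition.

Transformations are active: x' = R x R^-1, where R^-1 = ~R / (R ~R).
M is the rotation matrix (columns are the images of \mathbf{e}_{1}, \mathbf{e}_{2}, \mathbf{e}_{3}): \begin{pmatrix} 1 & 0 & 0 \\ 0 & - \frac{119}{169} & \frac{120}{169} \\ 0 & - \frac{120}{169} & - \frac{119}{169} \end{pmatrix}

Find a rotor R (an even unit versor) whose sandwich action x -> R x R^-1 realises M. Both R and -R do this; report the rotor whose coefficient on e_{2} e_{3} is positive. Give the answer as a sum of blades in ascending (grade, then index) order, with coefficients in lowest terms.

Method: write R = a + b12*e_{1} e_{2} + b13*e_{1} e_{3} + b23*e_{2} e_{3} with a^2 + b12^2 + b13^2 + b23^2 = 1 (so R^-1 = ~R). Expanding the columns R e_j ~R gives tr M = 4a^2 - 1 and, from the antisymmetric part, M21 - M12 = -4a*b12, M13 - M31 = 4a*b13, M32 - M23 = -4a*b23.
Here tr M = -\frac{69}{169}, so a^2 = (1 + tr M)/4 = \frac{25}{169} and a = ±\frac{5}{13}. Taking a = \frac{5}{13}: M21 - M12 = 0, M13 - M31 = 0, M32 - M23 = -\frac{240}{169}, giving b12 = 0, b13 = 0, b23 = \frac{12}{13}, i.e. R = \frac{5}{13} + \frac{12}{13} e_{2} e_{3}.
Its e_{2} e_{3} coefficient is already positive.
Answer: \frac{5}{13} + \frac{12}{13} e_{2} e_{3}. Key observation: the double cover Spin(3) -> SO(3) sends R and -R to the same matrix (trace -\frac{69}{169} here), so the stated sign of the e_{2} e_{3} coefficient is what selects one sheet.
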